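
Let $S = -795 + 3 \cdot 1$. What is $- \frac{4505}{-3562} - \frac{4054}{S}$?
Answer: $\frac{4502077}{705276} \approx 6.3834$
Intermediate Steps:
$S = -792$ ($S = -795 + 3 = -792$)
$- \frac{4505}{-3562} - \frac{4054}{S} = - \frac{4505}{-3562} - \frac{4054}{-792} = \left(-4505\right) \left(- \frac{1}{3562}\right) - - \frac{2027}{396} = \frac{4505}{3562} + \frac{2027}{396} = \frac{4502077}{705276}$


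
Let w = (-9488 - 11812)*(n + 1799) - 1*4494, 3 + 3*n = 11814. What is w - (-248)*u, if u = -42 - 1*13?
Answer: -122194934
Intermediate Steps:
n = 3937 (n = -1 + (1/3)*11814 = -1 + 3938 = 3937)
u = -55 (u = -42 - 13 = -55)
w = -122181294 (w = (-9488 - 11812)*(3937 + 1799) - 1*4494 = -21300*5736 - 4494 = -122176800 - 4494 = -122181294)
w - (-248)*u = -122181294 - (-248)*(-55) = -122181294 - 1*13640 = -122181294 - 13640 = -122194934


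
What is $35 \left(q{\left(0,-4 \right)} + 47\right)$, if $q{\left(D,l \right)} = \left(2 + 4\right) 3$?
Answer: $2275$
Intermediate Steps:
$q{\left(D,l \right)} = 18$ ($q{\left(D,l \right)} = 6 \cdot 3 = 18$)
$35 \left(q{\left(0,-4 \right)} + 47\right) = 35 \left(18 + 47\right) = 35 \cdot 65 = 2275$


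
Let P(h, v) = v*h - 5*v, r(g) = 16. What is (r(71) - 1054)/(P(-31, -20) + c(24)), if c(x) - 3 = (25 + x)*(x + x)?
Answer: -346/1025 ≈ -0.33756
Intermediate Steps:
c(x) = 3 + 2*x*(25 + x) (c(x) = 3 + (25 + x)*(x + x) = 3 + (25 + x)*(2*x) = 3 + 2*x*(25 + x))
P(h, v) = -5*v + h*v (P(h, v) = h*v - 5*v = -5*v + h*v)
(r(71) - 1054)/(P(-31, -20) + c(24)) = (16 - 1054)/(-20*(-5 - 31) + (3 + 2*24**2 + 50*24)) = -1038/(-20*(-36) + (3 + 2*576 + 1200)) = -1038/(720 + (3 + 1152 + 1200)) = -1038/(720 + 2355) = -1038/3075 = -1038*1/3075 = -346/1025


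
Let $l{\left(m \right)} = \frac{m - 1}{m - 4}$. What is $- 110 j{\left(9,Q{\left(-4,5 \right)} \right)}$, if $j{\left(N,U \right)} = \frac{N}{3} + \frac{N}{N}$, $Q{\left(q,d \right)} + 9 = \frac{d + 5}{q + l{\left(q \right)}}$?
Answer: $-440$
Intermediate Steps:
$l{\left(m \right)} = \frac{-1 + m}{-4 + m}$
$Q{\left(q,d \right)} = -9 + \frac{5 + d}{q + \frac{-1 + q}{-4 + q}}$ ($Q{\left(q,d \right)} = -9 + \frac{d + 5}{q + \frac{-1 + q}{-4 + q}} = -9 + \frac{5 + d}{q + \frac{-1 + q}{-4 + q}}$)
$j{\left(N,U \right)} = 1 + \frac{N}{3}$ ($j{\left(N,U \right)} = N \frac{1}{3} + 1 = \frac{N}{3} + 1 = 1 + \frac{N}{3}$)
$- 110 j{\left(9,Q{\left(-4,5 \right)} \right)} = - 110 \left(1 + \frac{1}{3} \cdot 9\right) = - 110 \left(1 + 3\right) = \left(-110\right) 4 = -440$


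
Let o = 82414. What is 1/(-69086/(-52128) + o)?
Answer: 26064/2148073039 ≈ 1.2134e-5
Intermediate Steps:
1/(-69086/(-52128) + o) = 1/(-69086/(-52128) + 82414) = 1/(-69086*(-1/52128) + 82414) = 1/(34543/26064 + 82414) = 1/(2148073039/26064) = 26064/2148073039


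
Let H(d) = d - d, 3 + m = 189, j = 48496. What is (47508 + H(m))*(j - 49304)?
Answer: -38386464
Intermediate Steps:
m = 186 (m = -3 + 189 = 186)
H(d) = 0
(47508 + H(m))*(j - 49304) = (47508 + 0)*(48496 - 49304) = 47508*(-808) = -38386464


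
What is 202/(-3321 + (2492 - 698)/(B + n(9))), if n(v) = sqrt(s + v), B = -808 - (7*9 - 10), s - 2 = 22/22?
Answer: -55290358694/909576670237 + 241592*sqrt(3)/2728730010711 ≈ -0.060787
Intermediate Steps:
s = 3 (s = 2 + 22/22 = 2 + 22*(1/22) = 2 + 1 = 3)
B = -861 (B = -808 - (63 - 10) = -808 - 1*53 = -808 - 53 = -861)
n(v) = sqrt(3 + v)
202/(-3321 + (2492 - 698)/(B + n(9))) = 202/(-3321 + (2492 - 698)/(-861 + sqrt(3 + 9))) = 202/(-3321 + 1794/(-861 + sqrt(12))) = 202/(-3321 + 1794/(-861 + 2*sqrt(3)))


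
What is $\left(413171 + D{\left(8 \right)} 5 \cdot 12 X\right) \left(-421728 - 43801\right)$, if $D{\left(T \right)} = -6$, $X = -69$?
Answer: $-203906822819$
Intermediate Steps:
$\left(413171 + D{\left(8 \right)} 5 \cdot 12 X\right) \left(-421728 - 43801\right) = \left(413171 + - 6 \cdot 5 \cdot 12 \left(-69\right)\right) \left(-421728 - 43801\right) = \left(413171 + \left(-6\right) 60 \left(-69\right)\right) \left(-465529\right) = \left(413171 - -24840\right) \left(-465529\right) = \left(413171 + 24840\right) \left(-465529\right) = 438011 \left(-465529\right) = -203906822819$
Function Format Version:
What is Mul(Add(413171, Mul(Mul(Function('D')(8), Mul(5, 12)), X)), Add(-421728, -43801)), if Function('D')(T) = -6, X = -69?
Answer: -203906822819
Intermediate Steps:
Mul(Add(413171, Mul(Mul(Function('D')(8), Mul(5, 12)), X)), Add(-421728, -43801)) = Mul(Add(413171, Mul(Mul(-6, Mul(5, 12)), -69)), Add(-421728, -43801)) = Mul(Add(413171, Mul(Mul(-6, 60), -69)), -465529) = Mul(Add(413171, Mul(-360, -69)), -465529) = Mul(Add(413171, 24840), -465529) = Mul(438011, -465529) = -203906822819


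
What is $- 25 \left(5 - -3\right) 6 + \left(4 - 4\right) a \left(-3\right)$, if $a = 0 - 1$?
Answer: $-1200$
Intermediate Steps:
$a = -1$ ($a = 0 - 1 = -1$)
$- 25 \left(5 - -3\right) 6 + \left(4 - 4\right) a \left(-3\right) = - 25 \left(5 - -3\right) 6 + \left(4 - 4\right) \left(\left(-1\right) \left(-3\right)\right) = - 25 \left(5 + 3\right) 6 + \left(4 - 4\right) 3 = - 25 \cdot 8 \cdot 6 + 0 \cdot 3 = \left(-25\right) 48 + 0 = -1200 + 0 = -1200$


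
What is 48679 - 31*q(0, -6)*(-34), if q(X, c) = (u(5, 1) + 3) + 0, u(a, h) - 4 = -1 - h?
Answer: 53949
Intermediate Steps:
u(a, h) = 3 - h (u(a, h) = 4 + (-1 - h) = 3 - h)
q(X, c) = 5 (q(X, c) = ((3 - 1*1) + 3) + 0 = ((3 - 1) + 3) + 0 = (2 + 3) + 0 = 5 + 0 = 5)
48679 - 31*q(0, -6)*(-34) = 48679 - 31*5*(-34) = 48679 - 155*(-34) = 48679 - 1*(-5270) = 48679 + 5270 = 53949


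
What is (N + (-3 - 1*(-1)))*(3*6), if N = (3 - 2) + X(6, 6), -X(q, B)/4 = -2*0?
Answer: -18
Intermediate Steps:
X(q, B) = 0 (X(q, B) = -(-8)*0 = -4*0 = 0)
N = 1 (N = (3 - 2) + 0 = 1 + 0 = 1)
(N + (-3 - 1*(-1)))*(3*6) = (1 + (-3 - 1*(-1)))*(3*6) = (1 + (-3 + 1))*18 = (1 - 2)*18 = -1*18 = -18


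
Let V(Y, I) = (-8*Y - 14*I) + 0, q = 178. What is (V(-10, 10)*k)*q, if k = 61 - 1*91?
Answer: 320400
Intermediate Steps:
V(Y, I) = -14*I - 8*Y (V(Y, I) = (-14*I - 8*Y) + 0 = -14*I - 8*Y)
k = -30 (k = 61 - 91 = -30)
(V(-10, 10)*k)*q = ((-14*10 - 8*(-10))*(-30))*178 = ((-140 + 80)*(-30))*178 = -60*(-30)*178 = 1800*178 = 320400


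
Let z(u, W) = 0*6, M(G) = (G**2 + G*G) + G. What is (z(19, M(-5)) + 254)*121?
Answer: 30734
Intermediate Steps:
M(G) = G + 2*G**2 (M(G) = (G**2 + G**2) + G = 2*G**2 + G = G + 2*G**2)
z(u, W) = 0
(z(19, M(-5)) + 254)*121 = (0 + 254)*121 = 254*121 = 30734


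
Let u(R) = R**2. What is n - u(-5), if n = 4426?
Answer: 4401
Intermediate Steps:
n - u(-5) = 4426 - 1*(-5)**2 = 4426 - 1*25 = 4426 - 25 = 4401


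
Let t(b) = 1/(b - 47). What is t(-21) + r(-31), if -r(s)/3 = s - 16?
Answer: 9587/68 ≈ 140.99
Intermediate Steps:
t(b) = 1/(-47 + b)
r(s) = 48 - 3*s (r(s) = -3*(s - 16) = -3*(-16 + s) = 48 - 3*s)
t(-21) + r(-31) = 1/(-47 - 21) + (48 - 3*(-31)) = 1/(-68) + (48 + 93) = -1/68 + 141 = 9587/68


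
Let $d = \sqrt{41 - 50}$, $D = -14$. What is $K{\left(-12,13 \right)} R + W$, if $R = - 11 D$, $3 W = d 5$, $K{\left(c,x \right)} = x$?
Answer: $2002 + 5 i \approx 2002.0 + 5.0 i$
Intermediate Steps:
$d = 3 i$ ($d = \sqrt{-9} = 3 i \approx 3.0 i$)
$W = 5 i$ ($W = \frac{3 i 5}{3} = \frac{15 i}{3} = 5 i \approx 5.0 i$)
$R = 154$ ($R = \left(-11\right) \left(-14\right) = 154$)
$K{\left(-12,13 \right)} R + W = 13 \cdot 154 + 5 i = 2002 + 5 i$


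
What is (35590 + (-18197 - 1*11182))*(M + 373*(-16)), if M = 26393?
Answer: 126859675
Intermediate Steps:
(35590 + (-18197 - 1*11182))*(M + 373*(-16)) = (35590 + (-18197 - 1*11182))*(26393 + 373*(-16)) = (35590 + (-18197 - 11182))*(26393 - 5968) = (35590 - 29379)*20425 = 6211*20425 = 126859675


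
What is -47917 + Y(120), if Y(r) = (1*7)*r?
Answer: -47077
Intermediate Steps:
Y(r) = 7*r
-47917 + Y(120) = -47917 + 7*120 = -47917 + 840 = -47077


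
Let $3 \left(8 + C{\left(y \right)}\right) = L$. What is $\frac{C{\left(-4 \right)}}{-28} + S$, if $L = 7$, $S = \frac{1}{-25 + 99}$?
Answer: $\frac{671}{3108} \approx 0.21589$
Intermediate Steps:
$S = \frac{1}{74} \approx 0.013514$
$C{\left(y \right)} = - \frac{17}{3}$ ($C{\left(y \right)} = -8 + \frac{1}{3} \cdot 7 = -8 + \frac{7}{3} = - \frac{17}{3}$)
$\frac{C{\left(-4 \right)}}{-28} + S = - \frac{17}{3 \left(-28\right)} + \frac{1}{74} = \left(- \frac{17}{3}\right) \left(- \frac{1}{28}\right) + \frac{1}{74} = \frac{17}{84} + \frac{1}{74} = \frac{671}{3108}$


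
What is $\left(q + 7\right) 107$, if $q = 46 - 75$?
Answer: $-2354$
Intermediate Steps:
$q = -29$
$\left(q + 7\right) 107 = \left(-29 + 7\right) 107 = \left(-22\right) 107 = -2354$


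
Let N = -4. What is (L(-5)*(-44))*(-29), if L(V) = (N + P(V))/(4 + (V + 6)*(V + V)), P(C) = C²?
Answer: -4466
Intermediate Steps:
L(V) = (-4 + V²)/(4 + 2*V*(6 + V)) (L(V) = (-4 + V²)/(4 + (V + 6)*(V + V)) = (-4 + V²)/(4 + (6 + V)*(2*V)) = (-4 + V²)/(4 + 2*V*(6 + V)))
(L(-5)*(-44))*(-29) = (((-4 + (-5)²)/(2*(2 + (-5)² + 6*(-5))))*(-44))*(-29) = (((-4 + 25)/(2*(2 + 25 - 30)))*(-44))*(-29) = (((½)*21/(-3))*(-44))*(-29) = (((½)*(-⅓)*21)*(-44))*(-29) = -7/2*(-44)*(-29) = 154*(-29) = -4466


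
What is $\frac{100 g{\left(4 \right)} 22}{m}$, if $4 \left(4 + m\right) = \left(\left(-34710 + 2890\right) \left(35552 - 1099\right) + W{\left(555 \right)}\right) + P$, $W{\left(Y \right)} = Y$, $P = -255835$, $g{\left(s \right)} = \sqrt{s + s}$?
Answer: $- \frac{4400 \sqrt{2}}{274137439} \approx -2.2699 \cdot 10^{-5}$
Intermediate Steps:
$g{\left(s \right)} = \sqrt{2} \sqrt{s}$ ($g{\left(s \right)} = \sqrt{2 s} = \sqrt{2} \sqrt{s}$)
$m = -274137439$ ($m = -4 + \frac{\left(\left(-34710 + 2890\right) \left(35552 - 1099\right) + 555\right) - 255835}{4} = -4 + \frac{\left(\left(-31820\right) 34453 + 555\right) - 255835}{4} = -4 + \frac{\left(-1096294460 + 555\right) - 255835}{4} = -4 + \frac{-1096293905 - 255835}{4} = -4 + \frac{1}{4} \left(-1096549740\right) = -4 - 274137435 = -274137439$)
$\frac{100 g{\left(4 \right)} 22}{m} = \frac{100 \sqrt{2} \sqrt{4} \cdot 22}{-274137439} = 100 \sqrt{2} \cdot 2 \cdot 22 \left(- \frac{1}{274137439}\right) = 100 \cdot 2 \sqrt{2} \cdot 22 \left(- \frac{1}{274137439}\right) = 200 \sqrt{2} \cdot 22 \left(- \frac{1}{274137439}\right) = 4400 \sqrt{2} \left(- \frac{1}{274137439}\right) = - \frac{4400 \sqrt{2}}{274137439}$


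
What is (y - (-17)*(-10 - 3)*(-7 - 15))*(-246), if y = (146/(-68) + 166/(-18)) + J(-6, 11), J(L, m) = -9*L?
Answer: -61533497/51 ≈ -1.2065e+6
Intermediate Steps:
y = 13045/306 (y = (146/(-68) + 166/(-18)) - 9*(-6) = (146*(-1/68) + 166*(-1/18)) + 54 = (-73/34 - 83/9) + 54 = -3479/306 + 54 = 13045/306 ≈ 42.631)
(y - (-17)*(-10 - 3)*(-7 - 15))*(-246) = (13045/306 - (-17)*(-10 - 3)*(-7 - 15))*(-246) = (13045/306 - (-17)*(-13*(-22)))*(-246) = (13045/306 - (-17)*286)*(-246) = (13045/306 - 1*(-4862))*(-246) = (13045/306 + 4862)*(-246) = (1500817/306)*(-246) = -61533497/51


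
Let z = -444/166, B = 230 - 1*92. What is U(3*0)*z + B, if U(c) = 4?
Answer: 10566/83 ≈ 127.30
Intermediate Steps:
B = 138 (B = 230 - 92 = 138)
z = -222/83 (z = -444*1/166 = -222/83 ≈ -2.6747)
U(3*0)*z + B = 4*(-222/83) + 138 = -888/83 + 138 = 10566/83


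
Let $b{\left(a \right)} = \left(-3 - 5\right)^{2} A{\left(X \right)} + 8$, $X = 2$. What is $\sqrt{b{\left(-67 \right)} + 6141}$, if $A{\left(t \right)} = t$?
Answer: $\sqrt{6277} \approx 79.228$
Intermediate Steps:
$b{\left(a \right)} = 136$ ($b{\left(a \right)} = \left(-3 - 5\right)^{2} \cdot 2 + 8 = \left(-8\right)^{2} \cdot 2 + 8 = 64 \cdot 2 + 8 = 128 + 8 = 136$)
$\sqrt{b{\left(-67 \right)} + 6141} = \sqrt{136 + 6141} = \sqrt{6277}$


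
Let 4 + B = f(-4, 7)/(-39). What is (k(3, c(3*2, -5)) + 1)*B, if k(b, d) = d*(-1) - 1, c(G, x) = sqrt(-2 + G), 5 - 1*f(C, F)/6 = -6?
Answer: 148/13 ≈ 11.385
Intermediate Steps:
f(C, F) = 66 (f(C, F) = 30 - 6*(-6) = 30 + 36 = 66)
B = -74/13 (B = -4 + 66/(-39) = -4 + 66*(-1/39) = -4 - 22/13 = -74/13 ≈ -5.6923)
k(b, d) = -1 - d (k(b, d) = -d - 1 = -1 - d)
(k(3, c(3*2, -5)) + 1)*B = ((-1 - sqrt(-2 + 3*2)) + 1)*(-74/13) = ((-1 - sqrt(-2 + 6)) + 1)*(-74/13) = ((-1 - sqrt(4)) + 1)*(-74/13) = ((-1 - 1*2) + 1)*(-74/13) = ((-1 - 2) + 1)*(-74/13) = (-3 + 1)*(-74/13) = -2*(-74/13) = 148/13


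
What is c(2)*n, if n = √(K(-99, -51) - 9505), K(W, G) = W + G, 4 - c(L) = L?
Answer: 2*I*√9655 ≈ 196.52*I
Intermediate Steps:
c(L) = 4 - L
K(W, G) = G + W
n = I*√9655 (n = √((-51 - 99) - 9505) = √(-150 - 9505) = √(-9655) = I*√9655 ≈ 98.26*I)
c(2)*n = (4 - 1*2)*(I*√9655) = (4 - 2)*(I*√9655) = 2*(I*√9655) = 2*I*√9655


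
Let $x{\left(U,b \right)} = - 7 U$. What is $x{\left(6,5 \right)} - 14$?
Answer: $-56$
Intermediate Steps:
$x{\left(6,5 \right)} - 14 = \left(-7\right) 6 - 14 = -42 - 14 = -56$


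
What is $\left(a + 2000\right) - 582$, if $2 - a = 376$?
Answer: $1044$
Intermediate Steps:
$a = -374$ ($a = 2 - 376 = -374$)
$\left(a + 2000\right) - 582 = \left(-374 + 2000\right) - 582 = 1626 - 582 = 1044$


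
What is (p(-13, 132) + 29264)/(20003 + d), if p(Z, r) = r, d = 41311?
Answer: 14698/30657 ≈ 0.47943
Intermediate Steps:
(p(-13, 132) + 29264)/(20003 + d) = (132 + 29264)/(20003 + 41311) = 29396/61314 = 29396*(1/61314) = 14698/30657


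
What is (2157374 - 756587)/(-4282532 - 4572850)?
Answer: -16101/101786 ≈ -0.15818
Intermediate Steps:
(2157374 - 756587)/(-4282532 - 4572850) = 1400787/(-8855382) = 1400787*(-1/8855382) = -16101/101786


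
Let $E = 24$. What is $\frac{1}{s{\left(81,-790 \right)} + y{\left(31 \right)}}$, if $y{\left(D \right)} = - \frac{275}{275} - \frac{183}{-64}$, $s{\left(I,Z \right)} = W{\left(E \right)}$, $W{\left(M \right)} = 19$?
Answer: $\frac{64}{1335} \approx 0.04794$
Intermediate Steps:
$s{\left(I,Z \right)} = 19$
$y{\left(D \right)} = \frac{119}{64}$ ($y{\left(D \right)} = \left(-275\right) \frac{1}{275} - - \frac{183}{64} = -1 + \frac{183}{64} = \frac{119}{64}$)
$\frac{1}{s{\left(81,-790 \right)} + y{\left(31 \right)}} = \frac{1}{19 + \frac{119}{64}} = \frac{1}{\frac{1335}{64}} = \frac{64}{1335}$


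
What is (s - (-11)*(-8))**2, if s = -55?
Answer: 20449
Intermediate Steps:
(s - (-11)*(-8))**2 = (-55 - (-11)*(-8))**2 = (-55 - 1*88)**2 = (-55 - 88)**2 = (-143)**2 = 20449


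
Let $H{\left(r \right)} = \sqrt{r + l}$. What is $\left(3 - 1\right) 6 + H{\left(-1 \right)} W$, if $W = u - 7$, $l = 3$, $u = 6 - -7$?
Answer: $12 + 6 \sqrt{2} \approx 20.485$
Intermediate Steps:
$u = 13$ ($u = 6 + 7 = 13$)
$W = 6$ ($W = 13 - 7 = 6$)
$H{\left(r \right)} = \sqrt{3 + r}$ ($H{\left(r \right)} = \sqrt{r + 3} = \sqrt{3 + r}$)
$\left(3 - 1\right) 6 + H{\left(-1 \right)} W = \left(3 - 1\right) 6 + \sqrt{3 - 1} \cdot 6 = 2 \cdot 6 + \sqrt{2} \cdot 6 = 12 + 6 \sqrt{2}$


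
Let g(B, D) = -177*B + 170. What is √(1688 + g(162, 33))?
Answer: 8*I*√419 ≈ 163.76*I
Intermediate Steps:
g(B, D) = 170 - 177*B
√(1688 + g(162, 33)) = √(1688 + (170 - 177*162)) = √(1688 + (170 - 28674)) = √(1688 - 28504) = √(-26816) = 8*I*√419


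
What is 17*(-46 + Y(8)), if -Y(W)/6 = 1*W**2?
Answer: -7310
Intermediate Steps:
Y(W) = -6*W**2
17*(-46 + Y(8)) = 17*(-46 - 6*8**2) = 17*(-46 - 6*64) = 17*(-46 - 384) = 17*(-430) = -7310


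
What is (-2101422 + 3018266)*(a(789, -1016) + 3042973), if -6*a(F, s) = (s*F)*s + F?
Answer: -121664119216190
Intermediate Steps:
a(F, s) = -F/6 - F*s²/6 (a(F, s) = -((s*F)*s + F)/6 = -((F*s)*s + F)/6 = -(F*s² + F)/6 = -(F + F*s²)/6 = -F/6 - F*s²/6)
(-2101422 + 3018266)*(a(789, -1016) + 3042973) = (-2101422 + 3018266)*(-⅙*789*(1 + (-1016)²) + 3042973) = 916844*(-⅙*789*(1 + 1032256) + 3042973) = 916844*(-⅙*789*1032257 + 3042973) = 916844*(-271483591/2 + 3042973) = 916844*(-265397645/2) = -121664119216190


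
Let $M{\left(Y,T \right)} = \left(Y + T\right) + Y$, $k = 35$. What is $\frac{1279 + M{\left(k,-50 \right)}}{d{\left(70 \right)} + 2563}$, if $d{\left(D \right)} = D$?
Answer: $\frac{1299}{2633} \approx 0.49335$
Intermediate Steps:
$M{\left(Y,T \right)} = T + 2 Y$ ($M{\left(Y,T \right)} = \left(T + Y\right) + Y = T + 2 Y$)
$\frac{1279 + M{\left(k,-50 \right)}}{d{\left(70 \right)} + 2563} = \frac{1279 + \left(-50 + 2 \cdot 35\right)}{70 + 2563} = \frac{1279 + \left(-50 + 70\right)}{2633} = \left(1279 + 20\right) \frac{1}{2633} = 1299 \cdot \frac{1}{2633} = \frac{1299}{2633}$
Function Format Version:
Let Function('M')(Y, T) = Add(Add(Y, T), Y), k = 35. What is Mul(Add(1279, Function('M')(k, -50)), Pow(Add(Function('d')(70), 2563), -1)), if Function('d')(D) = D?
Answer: Rational(1299, 2633) ≈ 0.49335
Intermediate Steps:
Function('M')(Y, T) = Add(T, Mul(2, Y)) (Function('M')(Y, T) = Add(Add(T, Y), Y) = Add(T, Mul(2, Y)))
Mul(Add(1279, Function('M')(k, -50)), Pow(Add(Function('d')(70), 2563), -1)) = Mul(Add(1279, Add(-50, Mul(2, 35))), Pow(Add(70, 2563), -1)) = Mul(Add(1279, Add(-50, 70)), Pow(2633, -1)) = Mul(Add(1279, 20), Rational(1, 2633)) = Mul(1299, Rational(1, 2633)) = Rational(1299, 2633)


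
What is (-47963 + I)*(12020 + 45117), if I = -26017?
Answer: -4226995260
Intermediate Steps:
(-47963 + I)*(12020 + 45117) = (-47963 - 26017)*(12020 + 45117) = -73980*57137 = -4226995260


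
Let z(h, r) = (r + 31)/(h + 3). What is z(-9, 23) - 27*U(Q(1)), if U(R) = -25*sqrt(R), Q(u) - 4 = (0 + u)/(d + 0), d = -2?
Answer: -9 + 675*sqrt(14)/2 ≈ 1253.8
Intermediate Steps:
Q(u) = 4 - u/2 (Q(u) = 4 + (0 + u)/(-2 + 0) = 4 + u/(-2) = 4 + u*(-1/2) = 4 - u/2)
z(h, r) = (31 + r)/(3 + h)
z(-9, 23) - 27*U(Q(1)) = (31 + 23)/(3 - 9) - (-675)*sqrt(4 - 1/2*1) = 54/(-6) - (-675)*sqrt(4 - 1/2) = -1/6*54 - (-675)*sqrt(7/2) = -9 - (-675)*sqrt(14)/2 = -9 + 675*sqrt(14)/2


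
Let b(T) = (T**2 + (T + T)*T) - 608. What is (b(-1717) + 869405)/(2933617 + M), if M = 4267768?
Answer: 9713064/7201385 ≈ 1.3488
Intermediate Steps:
b(T) = -608 + 3*T**2 (b(T) = (T**2 + (2*T)*T) - 608 = (T**2 + 2*T**2) - 608 = 3*T**2 - 608 = -608 + 3*T**2)
(b(-1717) + 869405)/(2933617 + M) = ((-608 + 3*(-1717)**2) + 869405)/(2933617 + 4267768) = ((-608 + 3*2948089) + 869405)/7201385 = ((-608 + 8844267) + 869405)*(1/7201385) = (8843659 + 869405)*(1/7201385) = 9713064*(1/7201385) = 9713064/7201385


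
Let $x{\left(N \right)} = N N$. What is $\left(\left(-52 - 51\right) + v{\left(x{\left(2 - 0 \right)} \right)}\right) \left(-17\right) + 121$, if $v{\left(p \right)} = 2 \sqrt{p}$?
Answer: $1804$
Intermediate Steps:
$x{\left(N \right)} = N^{2}$
$\left(\left(-52 - 51\right) + v{\left(x{\left(2 - 0 \right)} \right)}\right) \left(-17\right) + 121 = \left(\left(-52 - 51\right) + 2 \sqrt{\left(2 - 0\right)^{2}}\right) \left(-17\right) + 121 = \left(-103 + 2 \sqrt{\left(2 + 0\right)^{2}}\right) \left(-17\right) + 121 = \left(-103 + 2 \sqrt{2^{2}}\right) \left(-17\right) + 121 = \left(-103 + 2 \sqrt{4}\right) \left(-17\right) + 121 = \left(-103 + 2 \cdot 2\right) \left(-17\right) + 121 = \left(-103 + 4\right) \left(-17\right) + 121 = \left(-99\right) \left(-17\right) + 121 = 1683 + 121 = 1804$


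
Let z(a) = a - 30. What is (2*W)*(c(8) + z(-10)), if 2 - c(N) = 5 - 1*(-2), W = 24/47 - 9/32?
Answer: -15525/752 ≈ -20.645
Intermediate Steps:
W = 345/1504 (W = 24*(1/47) - 9*1/32 = 24/47 - 9/32 = 345/1504 ≈ 0.22939)
z(a) = -30 + a
c(N) = -5 (c(N) = 2 - (5 - 1*(-2)) = 2 - (5 + 2) = 2 - 1*7 = 2 - 7 = -5)
(2*W)*(c(8) + z(-10)) = (2*(345/1504))*(-5 + (-30 - 10)) = 345*(-5 - 40)/752 = (345/752)*(-45) = -15525/752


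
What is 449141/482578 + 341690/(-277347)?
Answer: -857961019/2847692778 ≈ -0.30128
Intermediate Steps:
449141/482578 + 341690/(-277347) = 449141*(1/482578) + 341690*(-1/277347) = 449141/482578 - 7270/5901 = -857961019/2847692778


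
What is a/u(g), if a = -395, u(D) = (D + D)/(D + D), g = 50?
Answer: -395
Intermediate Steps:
u(D) = 1 (u(D) = (2*D)/((2*D)) = (2*D)*(1/(2*D)) = 1)
a/u(g) = -395/1 = -395*1 = -395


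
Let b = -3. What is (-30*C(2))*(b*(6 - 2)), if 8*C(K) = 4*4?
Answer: 720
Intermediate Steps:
C(K) = 2 (C(K) = (4*4)/8 = (1/8)*16 = 2)
(-30*C(2))*(b*(6 - 2)) = (-30*2)*(-3*(6 - 2)) = -(-180)*4 = -60*(-12) = 720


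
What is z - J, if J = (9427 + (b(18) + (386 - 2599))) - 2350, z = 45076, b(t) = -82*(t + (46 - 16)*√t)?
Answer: 41688 + 7380*√2 ≈ 52125.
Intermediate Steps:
b(t) = -2460*√t - 82*t (b(t) = -82*(t + 30*√t) = -2460*√t - 82*t)
J = 3388 - 7380*√2 (J = (9427 + ((-7380*√2 - 82*18) + (386 - 2599))) - 2350 = (9427 + ((-7380*√2 - 1476) - 2213)) - 2350 = (9427 + ((-1476 - 7380*√2) - 2213)) - 2350 = (9427 + (-3689 - 7380*√2)) - 2350 = (5738 - 7380*√2) - 2350 = 3388 - 7380*√2 ≈ -7048.9)
z - J = 45076 - (3388 - 7380*√2) = 45076 + (-3388 + 7380*√2) = 41688 + 7380*√2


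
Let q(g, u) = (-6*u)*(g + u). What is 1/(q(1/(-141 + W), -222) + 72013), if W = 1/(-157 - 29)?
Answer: -26227/5866991609 ≈ -4.4703e-6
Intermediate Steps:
W = -1/186 (W = 1/(-186) = -1/186 ≈ -0.0053763)
q(g, u) = -6*u*(g + u)
1/(q(1/(-141 + W), -222) + 72013) = 1/(-6*(-222)*(1/(-141 - 1/186) - 222) + 72013) = 1/(-6*(-222)*(1/(-26227/186) - 222) + 72013) = 1/(-6*(-222)*(-186/26227 - 222) + 72013) = 1/(-6*(-222)*(-5822580/26227) + 72013) = 1/(-7755676560/26227 + 72013) = 1/(-5866991609/26227) = -26227/5866991609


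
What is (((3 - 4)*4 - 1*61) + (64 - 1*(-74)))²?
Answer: 5329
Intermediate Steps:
(((3 - 4)*4 - 1*61) + (64 - 1*(-74)))² = ((-1*4 - 61) + (64 + 74))² = ((-4 - 61) + 138)² = (-65 + 138)² = 73² = 5329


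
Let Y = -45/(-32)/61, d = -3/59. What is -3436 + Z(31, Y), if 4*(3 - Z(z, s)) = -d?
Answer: -810191/236 ≈ -3433.0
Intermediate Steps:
d = -3/59 (d = -3*1/59 = -3/59 ≈ -0.050847)
Y = 45/1952 (Y = -45*(-1/32)*(1/61) = (45/32)*(1/61) = 45/1952 ≈ 0.023053)
Z(z, s) = 705/236 (Z(z, s) = 3 - (-1)*(-3)/(4*59) = 3 - 1/4*3/59 = 3 - 3/236 = 705/236)
-3436 + Z(31, Y) = -3436 + 705/236 = -810191/236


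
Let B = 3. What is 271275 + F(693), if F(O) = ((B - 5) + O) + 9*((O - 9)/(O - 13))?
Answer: 46235759/170 ≈ 2.7198e+5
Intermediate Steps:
F(O) = -2 + O + 9*(-9 + O)/(-13 + O) (F(O) = ((3 - 5) + O) + 9*((O - 9)/(O - 13)) = (-2 + O) + 9*((-9 + O)/(-13 + O)) = (-2 + O) + 9*(-9 + O)/(-13 + O) = -2 + O + 9*(-9 + O)/(-13 + O))
271275 + F(693) = 271275 + (-55 + 693² - 6*693)/(-13 + 693) = 271275 + (-55 + 480249 - 4158)/680 = 271275 + (1/680)*476036 = 271275 + 119009/170 = 46235759/170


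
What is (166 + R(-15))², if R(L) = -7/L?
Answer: 6235009/225 ≈ 27711.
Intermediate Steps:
(166 + R(-15))² = (166 - 7/(-15))² = (166 - 7*(-1/15))² = (166 + 7/15)² = (2497/15)² = 6235009/225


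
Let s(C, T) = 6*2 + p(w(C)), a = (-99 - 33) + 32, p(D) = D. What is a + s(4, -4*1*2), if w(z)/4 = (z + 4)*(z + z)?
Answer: 168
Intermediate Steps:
w(z) = 8*z*(4 + z) (w(z) = 4*((z + 4)*(z + z)) = 4*((4 + z)*(2*z)) = 4*(2*z*(4 + z)) = 8*z*(4 + z))
a = -100 (a = -132 + 32 = -100)
s(C, T) = 12 + 8*C*(4 + C) (s(C, T) = 6*2 + 8*C*(4 + C) = 12 + 8*C*(4 + C))
a + s(4, -4*1*2) = -100 + (12 + 8*4*(4 + 4)) = -100 + (12 + 8*4*8) = -100 + (12 + 256) = -100 + 268 = 168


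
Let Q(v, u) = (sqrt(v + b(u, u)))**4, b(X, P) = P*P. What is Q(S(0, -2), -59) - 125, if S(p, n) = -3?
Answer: 12096359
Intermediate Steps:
b(X, P) = P**2
Q(v, u) = (v + u**2)**2 (Q(v, u) = (sqrt(v + u**2))**4 = (v + u**2)**2)
Q(S(0, -2), -59) - 125 = (-3 + (-59)**2)**2 - 125 = (-3 + 3481)**2 - 125 = 3478**2 - 125 = 12096484 - 125 = 12096359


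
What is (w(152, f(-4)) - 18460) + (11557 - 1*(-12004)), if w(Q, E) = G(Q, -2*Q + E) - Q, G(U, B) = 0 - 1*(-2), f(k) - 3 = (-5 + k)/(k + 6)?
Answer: 4951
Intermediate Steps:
f(k) = 3 + (-5 + k)/(6 + k) (f(k) = 3 + (-5 + k)/(k + 6) = 3 + (-5 + k)/(6 + k))
G(U, B) = 2 (G(U, B) = 0 + 2 = 2)
w(Q, E) = 2 - Q
(w(152, f(-4)) - 18460) + (11557 - 1*(-12004)) = ((2 - 1*152) - 18460) + (11557 - 1*(-12004)) = ((2 - 152) - 18460) + (11557 + 12004) = (-150 - 18460) + 23561 = -18610 + 23561 = 4951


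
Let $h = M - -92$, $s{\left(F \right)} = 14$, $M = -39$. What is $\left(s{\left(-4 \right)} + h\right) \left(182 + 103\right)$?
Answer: $19095$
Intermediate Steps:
$h = 53$ ($h = -39 - -92 = -39 + 92 = 53$)
$\left(s{\left(-4 \right)} + h\right) \left(182 + 103\right) = \left(14 + 53\right) \left(182 + 103\right) = 67 \cdot 285 = 19095$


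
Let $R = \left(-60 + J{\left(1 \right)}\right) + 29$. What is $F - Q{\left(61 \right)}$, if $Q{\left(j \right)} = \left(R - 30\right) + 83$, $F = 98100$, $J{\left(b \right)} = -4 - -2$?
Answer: $98080$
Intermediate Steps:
$J{\left(b \right)} = -2$ ($J{\left(b \right)} = -4 + 2 = -2$)
$R = -33$ ($R = \left(-60 - 2\right) + 29 = -62 + 29 = -33$)
$Q{\left(j \right)} = 20$ ($Q{\left(j \right)} = \left(-33 - 30\right) + 83 = -63 + 83 = 20$)
$F - Q{\left(61 \right)} = 98100 - 20 = 98080$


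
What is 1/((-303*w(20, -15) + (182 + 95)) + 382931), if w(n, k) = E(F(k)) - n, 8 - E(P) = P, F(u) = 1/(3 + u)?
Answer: 4/1547275 ≈ 2.5852e-6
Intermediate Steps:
E(P) = 8 - P
w(n, k) = 8 - n - 1/(3 + k) (w(n, k) = (8 - 1/(3 + k)) - n = 8 - n - 1/(3 + k))
1/((-303*w(20, -15) + (182 + 95)) + 382931) = 1/((-303*(-1 + (3 - 15)*(8 - 1*20))/(3 - 15) + (182 + 95)) + 382931) = 1/((-303*(-1 - 12*(8 - 20))/(-12) + 277) + 382931) = 1/((-(-101)*(-1 - 12*(-12))/4 + 277) + 382931) = 1/((-(-101)*(-1 + 144)/4 + 277) + 382931) = 1/((-(-101)*143/4 + 277) + 382931) = 1/((-303*(-143/12) + 277) + 382931) = 1/((14443/4 + 277) + 382931) = 1/(15551/4 + 382931) = 1/(1547275/4) = 4/1547275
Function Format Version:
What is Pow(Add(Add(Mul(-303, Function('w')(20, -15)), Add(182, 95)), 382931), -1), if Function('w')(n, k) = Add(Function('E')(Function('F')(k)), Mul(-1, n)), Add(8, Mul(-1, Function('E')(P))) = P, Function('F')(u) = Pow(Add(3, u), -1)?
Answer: Rational(4, 1547275) ≈ 2.5852e-6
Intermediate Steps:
Function('E')(P) = Add(8, Mul(-1, P))
Function('w')(n, k) = Add(8, Mul(-1, n), Mul(-1, Pow(Add(3, k), -1))) (Function('w')(n, k) = Add(Add(8, Mul(-1, Pow(Add(3, k), -1))), Mul(-1, n)) = Add(8, Mul(-1, n), Mul(-1, Pow(Add(3, k), -1))))
Pow(Add(Add(Mul(-303, Function('w')(20, -15)), Add(182, 95)), 382931), -1) = Pow(Add(Add(Mul(-303, Mul(Pow(Add(3, -15), -1), Add(-1, Mul(Add(3, -15), Add(8, Mul(-1, 20)))))), Add(182, 95)), 382931), -1) = Pow(Add(Add(Mul(-303, Mul(Pow(-12, -1), Add(-1, Mul(-12, Add(8, -20))))), 277), 382931), -1) = Pow(Add(Add(Mul(-303, Mul(Rational(-1, 12), Add(-1, Mul(-12, -12)))), 277), 382931), -1) = Pow(Add(Add(Mul(-303, Mul(Rational(-1, 12), Add(-1, 144))), 277), 382931), -1) = Pow(Add(Add(Mul(-303, Mul(Rational(-1, 12), 143)), 277), 382931), -1) = Pow(Add(Add(Mul(-303, Rational(-143, 12)), 277), 382931), -1) = Pow(Add(Add(Rational(14443, 4), 277), 382931), -1) = Pow(Add(Rational(15551, 4), 382931), -1) = Pow(Rational(1547275, 4), -1) = Rational(4, 1547275)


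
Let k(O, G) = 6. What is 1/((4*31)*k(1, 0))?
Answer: 1/744 ≈ 0.0013441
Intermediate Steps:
1/((4*31)*k(1, 0)) = 1/((4*31)*6) = 1/(124*6) = 1/744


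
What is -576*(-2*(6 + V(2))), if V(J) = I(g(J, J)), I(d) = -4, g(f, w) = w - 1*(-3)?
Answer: 2304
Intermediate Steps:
g(f, w) = 3 + w (g(f, w) = w + 3 = 3 + w)
V(J) = -4
-576*(-2*(6 + V(2))) = -576*(-2*(6 - 4)) = -576*(-2*2) = -576*(-4) = -1*(-2304) = 2304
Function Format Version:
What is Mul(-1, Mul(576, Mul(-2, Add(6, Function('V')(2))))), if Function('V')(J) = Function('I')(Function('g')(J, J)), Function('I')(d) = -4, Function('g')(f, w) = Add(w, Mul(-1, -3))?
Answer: 2304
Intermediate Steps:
Function('g')(f, w) = Add(3, w) (Function('g')(f, w) = Add(w, 3) = Add(3, w))
Function('V')(J) = -4
Mul(-1, Mul(576, Mul(-2, Add(6, Function('V')(2))))) = Mul(-1, Mul(576, Mul(-2, Add(6, -4)))) = Mul(-1, Mul(576, Mul(-2, 2))) = Mul(-1, Mul(576, -4)) = Mul(-1, -2304) = 2304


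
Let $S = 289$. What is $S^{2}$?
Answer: $83521$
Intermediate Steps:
$S^{2} = 289^{2} = 83521$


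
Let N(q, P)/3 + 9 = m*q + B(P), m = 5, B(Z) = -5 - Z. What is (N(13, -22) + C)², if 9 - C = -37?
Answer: 70225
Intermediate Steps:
C = 46 (C = 9 - 1*(-37) = 9 + 37 = 46)
N(q, P) = -42 - 3*P + 15*q (N(q, P) = -27 + 3*(5*q + (-5 - P)) = -27 + 3*(-5 - P + 5*q) = -27 + (-15 - 3*P + 15*q) = -42 - 3*P + 15*q)
(N(13, -22) + C)² = ((-42 - 3*(-22) + 15*13) + 46)² = ((-42 + 66 + 195) + 46)² = (219 + 46)² = 265² = 70225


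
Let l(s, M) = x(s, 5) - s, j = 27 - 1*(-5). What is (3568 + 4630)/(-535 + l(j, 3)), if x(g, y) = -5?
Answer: -4099/286 ≈ -14.332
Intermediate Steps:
j = 32 (j = 27 + 5 = 32)
l(s, M) = -5 - s
(3568 + 4630)/(-535 + l(j, 3)) = (3568 + 4630)/(-535 + (-5 - 1*32)) = 8198/(-535 + (-5 - 32)) = 8198/(-535 - 37) = 8198/(-572) = 8198*(-1/572) = -4099/286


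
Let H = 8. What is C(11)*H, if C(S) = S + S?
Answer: 176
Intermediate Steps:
C(S) = 2*S
C(11)*H = (2*11)*8 = 22*8 = 176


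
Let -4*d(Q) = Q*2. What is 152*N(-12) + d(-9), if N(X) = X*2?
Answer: -7287/2 ≈ -3643.5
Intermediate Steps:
N(X) = 2*X
d(Q) = -Q/2 (d(Q) = -Q*2/4 = -Q/2)
152*N(-12) + d(-9) = 152*(2*(-12)) - 1/2*(-9) = 152*(-24) + 9/2 = -3648 + 9/2 = -7287/2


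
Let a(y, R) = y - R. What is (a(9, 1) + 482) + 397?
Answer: 887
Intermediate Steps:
(a(9, 1) + 482) + 397 = ((9 - 1*1) + 482) + 397 = ((9 - 1) + 482) + 397 = (8 + 482) + 397 = 490 + 397 = 887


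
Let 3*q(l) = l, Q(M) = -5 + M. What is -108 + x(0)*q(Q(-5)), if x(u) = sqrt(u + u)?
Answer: -108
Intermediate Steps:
q(l) = l/3
x(u) = sqrt(2)*sqrt(u) (x(u) = sqrt(2*u) = sqrt(2)*sqrt(u))
-108 + x(0)*q(Q(-5)) = -108 + (sqrt(2)*sqrt(0))*((-5 - 5)/3) = -108 + (sqrt(2)*0)*((1/3)*(-10)) = -108 + 0*(-10/3) = -108 + 0 = -108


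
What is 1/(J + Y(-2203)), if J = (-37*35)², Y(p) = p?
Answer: 1/1674822 ≈ 5.9708e-7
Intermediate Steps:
J = 1677025 (J = (-1295)² = 1677025)
1/(J + Y(-2203)) = 1/(1677025 - 2203) = 1/1674822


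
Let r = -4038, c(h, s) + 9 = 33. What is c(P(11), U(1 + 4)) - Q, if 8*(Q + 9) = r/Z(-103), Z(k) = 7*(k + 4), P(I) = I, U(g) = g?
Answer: 29819/924 ≈ 32.272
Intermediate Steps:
Z(k) = 28 + 7*k (Z(k) = 7*(4 + k) = 28 + 7*k)
c(h, s) = 24 (c(h, s) = -9 + 33 = 24)
Q = -7643/924 (Q = -9 + (-4038/(28 + 7*(-103)))/8 = -9 + (-4038/(28 - 721))/8 = -9 + (-4038/(-693))/8 = -9 + (-4038*(-1/693))/8 = -9 + (⅛)*(1346/231) = -9 + 673/924 = -7643/924 ≈ -8.2716)
c(P(11), U(1 + 4)) - Q = 24 - 1*(-7643/924) = 24 + 7643/924 = 29819/924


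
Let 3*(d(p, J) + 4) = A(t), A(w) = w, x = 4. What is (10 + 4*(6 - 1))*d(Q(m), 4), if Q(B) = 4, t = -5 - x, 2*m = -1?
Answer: -210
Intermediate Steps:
m = -½ (m = (½)*(-1) = -½ ≈ -0.50000)
t = -9 (t = -5 - 1*4 = -5 - 4 = -9)
d(p, J) = -7 (d(p, J) = -4 + (⅓)*(-9) = -4 - 3 = -7)
(10 + 4*(6 - 1))*d(Q(m), 4) = (10 + 4*(6 - 1))*(-7) = (10 + 4*5)*(-7) = (10 + 20)*(-7) = 30*(-7) = -210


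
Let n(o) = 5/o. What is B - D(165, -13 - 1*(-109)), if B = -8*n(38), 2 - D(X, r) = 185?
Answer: 3457/19 ≈ 181.95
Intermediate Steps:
D(X, r) = -183 (D(X, r) = 2 - 1*185 = 2 - 185 = -183)
B = -20/19 (B = -40/38 = -8*5/38 = -20/19 ≈ -1.0526)
B - D(165, -13 - 1*(-109)) = -20/19 - 1*(-183) = -20/19 + 183 = 3457/19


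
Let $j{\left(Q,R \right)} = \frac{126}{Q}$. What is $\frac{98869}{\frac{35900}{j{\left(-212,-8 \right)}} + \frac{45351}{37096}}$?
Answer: $- \frac{231061598712}{141162261287} \approx -1.6369$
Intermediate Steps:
$\frac{98869}{\frac{35900}{j{\left(-212,-8 \right)}} + \frac{45351}{37096}} = \frac{98869}{\frac{35900}{126 \frac{1}{-212}} + \frac{45351}{37096}} = \frac{98869}{\frac{35900}{126 \left(- \frac{1}{212}\right)} + 45351 \cdot \frac{1}{37096}} = \frac{98869}{\frac{35900}{- \frac{63}{106}} + \frac{45351}{37096}} = \frac{98869}{35900 \left(- \frac{106}{63}\right) + \frac{45351}{37096}} = \frac{98869}{- \frac{3805400}{63} + \frac{45351}{37096}} = \frac{98869}{- \frac{141162261287}{2337048}} = 98869 \left(- \frac{2337048}{141162261287}\right) = - \frac{231061598712}{141162261287}$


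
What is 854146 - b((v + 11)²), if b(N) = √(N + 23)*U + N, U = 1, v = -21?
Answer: 854046 - √123 ≈ 8.5404e+5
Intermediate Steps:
b(N) = N + √(23 + N) (b(N) = √(N + 23)*1 + N = √(23 + N)*1 + N = √(23 + N) + N = N + √(23 + N))
854146 - b((v + 11)²) = 854146 - ((-21 + 11)² + √(23 + (-21 + 11)²)) = 854146 - ((-10)² + √(23 + (-10)²)) = 854146 - (100 + √(23 + 100)) = 854146 - (100 + √123) = 854146 + (-100 - √123) = 854046 - √123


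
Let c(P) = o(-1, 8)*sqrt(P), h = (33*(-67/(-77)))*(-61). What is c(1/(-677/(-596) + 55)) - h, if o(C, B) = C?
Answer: 12261/7 - 2*sqrt(4985093)/33457 ≈ 1751.4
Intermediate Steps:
h = -12261/7 (h = (33*(-67*(-1/77)))*(-61) = (33*(67/77))*(-61) = (201/7)*(-61) = -12261/7 ≈ -1751.6)
c(P) = -sqrt(P)
c(1/(-677/(-596) + 55)) - h = -sqrt(1/(-677/(-596) + 55)) - 1*(-12261/7) = -sqrt(1/(-677*(-1/596) + 55)) + 12261/7 = -sqrt(1/(677/596 + 55)) + 12261/7 = -sqrt(1/(33457/596)) + 12261/7 = -sqrt(596/33457) + 12261/7 = -2*sqrt(4985093)/33457 + 12261/7 = 12261/7 - 2*sqrt(4985093)/33457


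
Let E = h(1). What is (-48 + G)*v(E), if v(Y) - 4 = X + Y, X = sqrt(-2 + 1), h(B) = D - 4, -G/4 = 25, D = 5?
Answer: -740 - 148*I ≈ -740.0 - 148.0*I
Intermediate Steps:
G = -100 (G = -4*25 = -100)
h(B) = 1 (h(B) = 5 - 4 = 1)
E = 1
X = I (X = sqrt(-1) = I ≈ 1.0*I)
v(Y) = 4 + I + Y (v(Y) = 4 + (I + Y) = 4 + I + Y)
(-48 + G)*v(E) = (-48 - 100)*(4 + I + 1) = -148*(5 + I) = -740 - 148*I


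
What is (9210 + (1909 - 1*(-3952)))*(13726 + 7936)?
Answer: 326468002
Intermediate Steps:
(9210 + (1909 - 1*(-3952)))*(13726 + 7936) = (9210 + (1909 + 3952))*21662 = (9210 + 5861)*21662 = 15071*21662 = 326468002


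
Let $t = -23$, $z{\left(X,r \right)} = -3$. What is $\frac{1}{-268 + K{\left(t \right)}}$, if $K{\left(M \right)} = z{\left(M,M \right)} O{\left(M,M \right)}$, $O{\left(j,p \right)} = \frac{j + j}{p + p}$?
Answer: $- \frac{1}{271} \approx -0.00369$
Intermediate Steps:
$O{\left(j,p \right)} = \frac{j}{p}$ ($O{\left(j,p \right)} = \frac{2 j}{2 p} = 2 j \frac{1}{2 p} = \frac{j}{p}$)
$K{\left(M \right)} = -3$ ($K{\left(M \right)} = - 3 \frac{M}{M} = \left(-3\right) 1 = -3$)
$\frac{1}{-268 + K{\left(t \right)}} = \frac{1}{-268 - 3} = \frac{1}{-271} = - \frac{1}{271}$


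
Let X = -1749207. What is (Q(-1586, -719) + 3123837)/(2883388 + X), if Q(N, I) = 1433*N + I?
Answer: 850380/1134181 ≈ 0.74977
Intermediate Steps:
Q(N, I) = I + 1433*N
(Q(-1586, -719) + 3123837)/(2883388 + X) = ((-719 + 1433*(-1586)) + 3123837)/(2883388 - 1749207) = ((-719 - 2272738) + 3123837)/1134181 = (-2273457 + 3123837)*(1/1134181) = 850380*(1/1134181) = 850380/1134181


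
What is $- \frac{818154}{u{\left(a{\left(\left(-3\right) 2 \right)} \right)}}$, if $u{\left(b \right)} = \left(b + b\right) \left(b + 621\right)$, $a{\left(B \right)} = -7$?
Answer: $\frac{409077}{4298} \approx 95.178$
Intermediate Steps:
$u{\left(b \right)} = 2 b \left(621 + b\right)$
$- \frac{818154}{u{\left(a{\left(\left(-3\right) 2 \right)} \right)}} = - \frac{818154}{2 \left(-7\right) \left(621 - 7\right)} = - \frac{818154}{2 \left(-7\right) 614} = - \frac{818154}{-8596} = \left(-818154\right) \left(- \frac{1}{8596}\right) = \frac{409077}{4298}$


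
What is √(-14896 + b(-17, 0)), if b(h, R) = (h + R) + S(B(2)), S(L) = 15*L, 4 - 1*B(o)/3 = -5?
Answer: 6*I*√403 ≈ 120.45*I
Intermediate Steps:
B(o) = 27 (B(o) = 12 - 3*(-5) = 12 + 15 = 27)
b(h, R) = 405 + R + h (b(h, R) = (h + R) + 15*27 = (R + h) + 405 = 405 + R + h)
√(-14896 + b(-17, 0)) = √(-14896 + (405 + 0 - 17)) = √(-14896 + 388) = √(-14508) = 6*I*√403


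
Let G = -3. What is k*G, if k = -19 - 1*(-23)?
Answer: -12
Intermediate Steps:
k = 4 (k = -19 + 23 = 4)
k*G = 4*(-3) = -12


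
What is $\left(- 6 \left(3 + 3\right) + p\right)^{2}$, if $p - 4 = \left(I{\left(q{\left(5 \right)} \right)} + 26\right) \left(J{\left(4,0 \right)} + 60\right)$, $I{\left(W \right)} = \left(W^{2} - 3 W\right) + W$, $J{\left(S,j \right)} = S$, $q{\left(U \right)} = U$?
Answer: $6718464$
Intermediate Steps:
$I{\left(W \right)} = W^{2} - 2 W$
$p = 2628$ ($p = 4 + \left(5 \left(-2 + 5\right) + 26\right) \left(4 + 60\right) = 4 + \left(5 \cdot 3 + 26\right) 64 = 4 + \left(15 + 26\right) 64 = 4 + 41 \cdot 64 = 4 + 2624 = 2628$)
$\left(- 6 \left(3 + 3\right) + p\right)^{2} = \left(- 6 \left(3 + 3\right) + 2628\right)^{2} = \left(\left(-6\right) 6 + 2628\right)^{2} = \left(-36 + 2628\right)^{2} = 2592^{2} = 6718464$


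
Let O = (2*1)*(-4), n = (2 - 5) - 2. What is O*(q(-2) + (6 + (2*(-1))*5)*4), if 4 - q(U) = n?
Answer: 56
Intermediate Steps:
n = -5 (n = -3 - 2 = -5)
O = -8 (O = 2*(-4) = -8)
q(U) = 9 (q(U) = 4 - 1*(-5) = 4 + 5 = 9)
O*(q(-2) + (6 + (2*(-1))*5)*4) = -8*(9 + (6 + (2*(-1))*5)*4) = -8*(9 + (6 - 2*5)*4) = -8*(9 + (6 - 10)*4) = -8*(9 - 4*4) = -8*(9 - 16) = -8*(-7) = 56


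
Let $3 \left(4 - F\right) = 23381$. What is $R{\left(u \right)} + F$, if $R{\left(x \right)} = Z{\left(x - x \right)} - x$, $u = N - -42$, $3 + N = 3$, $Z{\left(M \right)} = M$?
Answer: $- \frac{23495}{3} \approx -7831.7$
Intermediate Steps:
$N = 0$ ($N = -3 + 3 = 0$)
$F = - \frac{23369}{3}$ ($F = 4 - \frac{23381}{3} = - \frac{23369}{3} \approx -7789.7$)
$u = 42$ ($u = 0 - -42 = 0 + 42 = 42$)
$R{\left(x \right)} = - x$ ($R{\left(x \right)} = \left(x - x\right) - x = 0 - x = - x$)
$R{\left(u \right)} + F = \left(-1\right) 42 - \frac{23369}{3} = -42 - \frac{23369}{3} = - \frac{23495}{3}$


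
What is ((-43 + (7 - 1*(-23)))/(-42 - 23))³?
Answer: 1/125 ≈ 0.0080000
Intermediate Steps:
((-43 + (7 - 1*(-23)))/(-42 - 23))³ = ((-43 + (7 + 23))/(-65))³ = ((-43 + 30)*(-1/65))³ = (-13*(-1/65))³ = (⅕)³ = 1/125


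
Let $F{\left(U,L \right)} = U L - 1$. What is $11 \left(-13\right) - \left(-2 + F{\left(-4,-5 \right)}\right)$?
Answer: $-160$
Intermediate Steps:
$F{\left(U,L \right)} = -1 + L U$ ($F{\left(U,L \right)} = L U - 1 = -1 + L U$)
$11 \left(-13\right) - \left(-2 + F{\left(-4,-5 \right)}\right) = 11 \left(-13\right) + \left(- (-1 - -20) + 2\right) = -143 + \left(- (-1 + 20) + 2\right) = -143 + \left(\left(-1\right) 19 + 2\right) = -143 + \left(-19 + 2\right) = -143 - 17 = -160$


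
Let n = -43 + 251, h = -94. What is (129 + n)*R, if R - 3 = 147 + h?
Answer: 18872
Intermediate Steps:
R = 56 (R = 3 + (147 - 94) = 3 + 53 = 56)
n = 208
(129 + n)*R = (129 + 208)*56 = 337*56 = 18872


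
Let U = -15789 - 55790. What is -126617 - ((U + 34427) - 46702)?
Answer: -42763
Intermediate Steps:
U = -71579
-126617 - ((U + 34427) - 46702) = -126617 - ((-71579 + 34427) - 46702) = -126617 - (-37152 - 46702) = -126617 - 1*(-83854) = -126617 + 83854 = -42763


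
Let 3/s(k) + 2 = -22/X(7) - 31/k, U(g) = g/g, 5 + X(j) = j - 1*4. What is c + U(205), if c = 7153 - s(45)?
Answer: 2675461/374 ≈ 7153.6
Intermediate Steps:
X(j) = -9 + j (X(j) = -5 + (j - 1*4) = -5 + (j - 4) = -5 + (-4 + j) = -9 + j)
U(g) = 1
s(k) = 3/(9 - 31/k) (s(k) = 3/(-2 + (-22/(-9 + 7) - 31/k)) = 3/(-2 + (-22/(-2) - 31/k)) = 3/(-2 + (-22*(-1/2) - 31/k)) = 3/(-2 + (11 - 31/k)) = 3/(9 - 31/k))
c = 2675087/374 (c = 7153 - 3*45/(-31 + 9*45) = 7153 - 3*45/(-31 + 405) = 7153 - 3*45/374 = 7153 - 1*135/374 = 7153 - 135/374 = 2675087/374 ≈ 7152.6)
c + U(205) = 2675087/374 + 1 = 2675461/374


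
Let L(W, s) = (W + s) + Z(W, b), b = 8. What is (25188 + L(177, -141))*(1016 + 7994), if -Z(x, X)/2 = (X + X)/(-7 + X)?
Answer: 226979920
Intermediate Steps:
Z(x, X) = -4*X/(-7 + X) (Z(x, X) = -2*(X + X)/(-7 + X) = -2*2*X/(-7 + X) = -4*X/(-7 + X))
L(W, s) = -32 + W + s (L(W, s) = (W + s) - 4*8/(-7 + 8) = (W + s) - 4*8/1 = (W + s) - 4*8*1 = (W + s) - 32 = -32 + W + s)
(25188 + L(177, -141))*(1016 + 7994) = (25188 + (-32 + 177 - 141))*(1016 + 7994) = (25188 + 4)*9010 = 25192*9010 = 226979920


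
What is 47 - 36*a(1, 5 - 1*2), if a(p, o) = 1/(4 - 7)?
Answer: 59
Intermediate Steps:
a(p, o) = -⅓ (a(p, o) = 1/(-3) = -⅓)
47 - 36*a(1, 5 - 1*2) = 47 - 36*(-⅓) = 47 + 12 = 59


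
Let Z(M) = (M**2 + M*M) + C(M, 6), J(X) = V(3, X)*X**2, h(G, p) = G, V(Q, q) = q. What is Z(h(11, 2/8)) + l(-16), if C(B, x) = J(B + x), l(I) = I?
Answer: 5139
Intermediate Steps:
J(X) = X**3 (J(X) = X*X**2 = X**3)
C(B, x) = (B + x)**3
Z(M) = (6 + M)**3 + 2*M**2 (Z(M) = (M**2 + M*M) + (M + 6)**3 = (M**2 + M**2) + (6 + M)**3 = 2*M**2 + (6 + M)**3 = (6 + M)**3 + 2*M**2)
Z(h(11, 2/8)) + l(-16) = ((6 + 11)**3 + 2*11**2) - 16 = (17**3 + 2*121) - 16 = (4913 + 242) - 16 = 5155 - 16 = 5139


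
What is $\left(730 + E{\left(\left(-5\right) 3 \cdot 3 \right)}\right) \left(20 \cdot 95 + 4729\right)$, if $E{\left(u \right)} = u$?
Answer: $4540865$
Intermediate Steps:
$\left(730 + E{\left(\left(-5\right) 3 \cdot 3 \right)}\right) \left(20 \cdot 95 + 4729\right) = \left(730 + \left(-5\right) 3 \cdot 3\right) \left(20 \cdot 95 + 4729\right) = \left(730 - 45\right) \left(1900 + 4729\right) = \left(730 - 45\right) 6629 = 685 \cdot 6629 = 4540865$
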